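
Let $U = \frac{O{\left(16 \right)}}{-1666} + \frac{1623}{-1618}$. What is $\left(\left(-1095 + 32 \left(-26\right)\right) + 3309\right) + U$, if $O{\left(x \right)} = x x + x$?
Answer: $\frac{109475253}{79282} \approx 1380.8$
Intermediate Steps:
$O{\left(x \right)} = x + x^{2}$ ($O{\left(x \right)} = x^{2} + x = x + x^{2}$)
$U = - \frac{92471}{79282}$ ($U = \frac{16 \left(1 + 16\right)}{-1666} + \frac{1623}{-1618} = 16 \cdot 17 \left(- \frac{1}{1666}\right) + 1623 \left(- \frac{1}{1618}\right) = 272 \left(- \frac{1}{1666}\right) - \frac{1623}{1618} = - \frac{8}{49} - \frac{1623}{1618} = - \frac{92471}{79282} \approx -1.1664$)
$\left(\left(-1095 + 32 \left(-26\right)\right) + 3309\right) + U = \left(\left(-1095 + 32 \left(-26\right)\right) + 3309\right) - \frac{92471}{79282} = \left(\left(-1095 - 832\right) + 3309\right) - \frac{92471}{79282} = \left(-1927 + 3309\right) - \frac{92471}{79282} = 1382 - \frac{92471}{79282} = \frac{109475253}{79282}$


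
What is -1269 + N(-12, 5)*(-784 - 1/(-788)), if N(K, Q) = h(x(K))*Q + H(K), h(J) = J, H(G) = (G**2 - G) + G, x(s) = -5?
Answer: -74517101/788 ≈ -94565.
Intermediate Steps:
H(G) = G**2
N(K, Q) = K**2 - 5*Q (N(K, Q) = -5*Q + K**2 = K**2 - 5*Q)
-1269 + N(-12, 5)*(-784 - 1/(-788)) = -1269 + ((-12)**2 - 5*5)*(-784 - 1/(-788)) = -1269 + (144 - 25)*(-784 - 1*(-1/788)) = -1269 + 119*(-784 + 1/788) = -1269 + 119*(-617791/788) = -1269 - 73517129/788 = -74517101/788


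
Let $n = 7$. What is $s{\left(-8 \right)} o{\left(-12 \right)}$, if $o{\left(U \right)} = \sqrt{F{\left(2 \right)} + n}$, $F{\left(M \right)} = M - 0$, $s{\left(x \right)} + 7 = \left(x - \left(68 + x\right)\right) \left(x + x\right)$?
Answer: $3243$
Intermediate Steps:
$s{\left(x \right)} = -7 - 136 x$ ($s{\left(x \right)} = -7 + \left(x - \left(68 + x\right)\right) \left(x + x\right) = -7 - 68 \cdot 2 x = -7 - 136 x$)
$F{\left(M \right)} = M$ ($F{\left(M \right)} = M + 0 = M$)
$o{\left(U \right)} = 3$ ($o{\left(U \right)} = \sqrt{2 + 7} = \sqrt{9} = 3$)
$s{\left(-8 \right)} o{\left(-12 \right)} = \left(-7 - -1088\right) 3 = \left(-7 + 1088\right) 3 = 1081 \cdot 3 = 3243$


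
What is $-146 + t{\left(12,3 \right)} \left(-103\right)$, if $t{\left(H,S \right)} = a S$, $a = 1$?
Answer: $-455$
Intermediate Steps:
$t{\left(H,S \right)} = S$ ($t{\left(H,S \right)} = 1 S = S$)
$-146 + t{\left(12,3 \right)} \left(-103\right) = -146 + 3 \left(-103\right) = -146 - 309 = -455$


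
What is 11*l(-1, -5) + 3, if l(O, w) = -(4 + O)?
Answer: -30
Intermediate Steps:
l(O, w) = -4 - O
11*l(-1, -5) + 3 = 11*(-4 - 1*(-1)) + 3 = 11*(-4 + 1) + 3 = 11*(-3) + 3 = -33 + 3 = -30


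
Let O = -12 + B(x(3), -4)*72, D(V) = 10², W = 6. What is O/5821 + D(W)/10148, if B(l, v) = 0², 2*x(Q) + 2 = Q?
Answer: 115081/14767877 ≈ 0.0077927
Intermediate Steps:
x(Q) = -1 + Q/2
D(V) = 100
B(l, v) = 0
O = -12 (O = -12 + 0*72 = -12 + 0 = -12)
O/5821 + D(W)/10148 = -12/5821 + 100/10148 = -12*1/5821 + 100*(1/10148) = -12/5821 + 25/2537 = 115081/14767877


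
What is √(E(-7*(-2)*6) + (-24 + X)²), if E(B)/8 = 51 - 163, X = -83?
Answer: √10553 ≈ 102.73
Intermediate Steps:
E(B) = -896 (E(B) = 8*(51 - 163) = 8*(-112) = -896)
√(E(-7*(-2)*6) + (-24 + X)²) = √(-896 + (-24 - 83)²) = √(-896 + (-107)²) = √(-896 + 11449) = √10553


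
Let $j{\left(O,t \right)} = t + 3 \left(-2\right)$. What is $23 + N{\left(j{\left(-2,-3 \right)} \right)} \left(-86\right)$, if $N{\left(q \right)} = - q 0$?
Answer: $23$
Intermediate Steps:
$j{\left(O,t \right)} = -6 + t$ ($j{\left(O,t \right)} = t - 6 = -6 + t$)
$N{\left(q \right)} = 0$ ($N{\left(q \right)} = \left(-1\right) 0 = 0$)
$23 + N{\left(j{\left(-2,-3 \right)} \right)} \left(-86\right) = 23 + 0 \left(-86\right) = 23 + 0 = 23$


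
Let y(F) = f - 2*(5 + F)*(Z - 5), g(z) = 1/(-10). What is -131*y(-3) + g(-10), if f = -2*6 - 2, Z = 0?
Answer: -7861/10 ≈ -786.10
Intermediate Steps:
g(z) = -1/10
f = -14 (f = -12 - 2 = -14)
y(F) = 36 + 10*F (y(F) = -14 - 2*(5 + F)*(0 - 5) = -14 - 2*(5 + F)*(-5) = -14 - 2*(-25 - 5*F) = -14 + (50 + 10*F) = 36 + 10*F)
-131*y(-3) + g(-10) = -131*(36 + 10*(-3)) - 1/10 = -131*(36 - 30) - 1/10 = -131*6 - 1/10 = -786 - 1/10 = -7861/10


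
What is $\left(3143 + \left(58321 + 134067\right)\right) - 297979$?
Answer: $-102448$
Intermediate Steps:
$\left(3143 + \left(58321 + 134067\right)\right) - 297979 = \left(3143 + 192388\right) - 297979 = 195531 - 297979 = -102448$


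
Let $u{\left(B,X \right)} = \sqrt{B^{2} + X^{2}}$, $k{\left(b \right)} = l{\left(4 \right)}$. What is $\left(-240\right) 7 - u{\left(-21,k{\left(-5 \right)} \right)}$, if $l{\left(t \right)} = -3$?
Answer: $-1680 - 15 \sqrt{2} \approx -1701.2$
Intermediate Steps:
$k{\left(b \right)} = -3$
$\left(-240\right) 7 - u{\left(-21,k{\left(-5 \right)} \right)} = \left(-240\right) 7 - \sqrt{\left(-21\right)^{2} + \left(-3\right)^{2}} = -1680 - \sqrt{441 + 9} = -1680 - \sqrt{450} = -1680 - 15 \sqrt{2}$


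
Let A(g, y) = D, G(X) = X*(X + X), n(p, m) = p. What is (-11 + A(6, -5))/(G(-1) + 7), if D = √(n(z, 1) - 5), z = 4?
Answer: -11/9 + I/9 ≈ -1.2222 + 0.11111*I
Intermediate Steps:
G(X) = 2*X² (G(X) = X*(2*X) = 2*X²)
D = I (D = √(4 - 5) = √(-1) = I ≈ 1.0*I)
A(g, y) = I
(-11 + A(6, -5))/(G(-1) + 7) = (-11 + I)/(2*(-1)² + 7) = (-11 + I)/(2*1 + 7) = (-11 + I)/(2 + 7) = (-11 + I)/9 = (-11 + I)*(⅑) = -11/9 + I/9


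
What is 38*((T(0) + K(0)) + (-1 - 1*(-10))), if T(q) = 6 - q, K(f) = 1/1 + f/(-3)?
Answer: 608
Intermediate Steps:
K(f) = 1 - f/3 (K(f) = 1*1 + f*(-⅓) = 1 - f/3)
38*((T(0) + K(0)) + (-1 - 1*(-10))) = 38*(((6 - 1*0) + (1 - ⅓*0)) + (-1 - 1*(-10))) = 38*(((6 + 0) + (1 + 0)) + (-1 + 10)) = 38*((6 + 1) + 9) = 38*(7 + 9) = 38*16 = 608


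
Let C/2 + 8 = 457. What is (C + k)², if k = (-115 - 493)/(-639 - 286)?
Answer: 690989862564/855625 ≈ 8.0759e+5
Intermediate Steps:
C = 898 (C = -16 + 2*457 = -16 + 914 = 898)
k = 608/925 (k = -608/(-925) = -608*(-1/925) = 608/925 ≈ 0.65730)
(C + k)² = (898 + 608/925)² = (831258/925)² = 690989862564/855625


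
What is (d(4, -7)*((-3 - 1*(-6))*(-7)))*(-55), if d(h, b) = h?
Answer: 4620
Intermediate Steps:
(d(4, -7)*((-3 - 1*(-6))*(-7)))*(-55) = (4*((-3 - 1*(-6))*(-7)))*(-55) = (4*((-3 + 6)*(-7)))*(-55) = (4*(3*(-7)))*(-55) = (4*(-21))*(-55) = -84*(-55) = 4620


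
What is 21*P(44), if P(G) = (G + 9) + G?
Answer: 2037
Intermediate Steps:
P(G) = 9 + 2*G (P(G) = (9 + G) + G = 9 + 2*G)
21*P(44) = 21*(9 + 2*44) = 21*(9 + 88) = 21*97 = 2037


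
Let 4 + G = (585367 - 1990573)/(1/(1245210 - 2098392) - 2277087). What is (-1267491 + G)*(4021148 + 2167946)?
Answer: -15240332088070804230563302/1942769640835 ≈ -7.8446e+12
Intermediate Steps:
G = -6572182097848/1942769640835 (G = -4 + (585367 - 1990573)/(1/(1245210 - 2098392) - 2277087) = -4 - 1405206/(1/(-853182) - 2277087) = -4 - 1405206/(-1/853182 - 2277087) = -4 - 1405206/(-1942769640835/853182) = -4 - 1405206*(-853182/1942769640835) = -4 + 1198896465492/1942769640835 = -6572182097848/1942769640835 ≈ -3.3829)
(-1267491 + G)*(4021148 + 2167946) = (-1267491 - 6572182097848/1942769640835)*(4021148 + 2167946) = -2462449607013692833/1942769640835*6189094 = -15240332088070804230563302/1942769640835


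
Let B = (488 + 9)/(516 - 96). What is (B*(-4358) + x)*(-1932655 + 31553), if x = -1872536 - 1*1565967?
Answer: 98201232749249/15 ≈ 6.5467e+12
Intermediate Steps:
B = 71/60 (B = 497/420 = 497*(1/420) = 71/60 ≈ 1.1833)
x = -3438503 (x = -1872536 - 1565967 = -3438503)
(B*(-4358) + x)*(-1932655 + 31553) = ((71/60)*(-4358) - 3438503)*(-1932655 + 31553) = (-154709/30 - 3438503)*(-1901102) = -103309799/30*(-1901102) = 98201232749249/15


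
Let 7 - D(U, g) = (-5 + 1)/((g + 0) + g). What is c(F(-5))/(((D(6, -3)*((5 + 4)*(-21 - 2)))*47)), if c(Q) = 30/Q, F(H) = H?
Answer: 2/20539 ≈ 9.7376e-5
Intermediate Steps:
D(U, g) = 7 + 2/g (D(U, g) = 7 - (-5 + 1)/((g + 0) + g) = 7 - (-4)/(g + g) = 7 - (-4)/(2*g) = 7 - (-4)*1/(2*g) = 7 - (-2)/g = 7 + 2/g)
c(F(-5))/(((D(6, -3)*((5 + 4)*(-21 - 2)))*47)) = (30/(-5))/((((7 + 2/(-3))*((5 + 4)*(-21 - 2)))*47)) = (30*(-1/5))/((((7 + 2*(-1/3))*(9*(-23)))*47)) = -6*(-1/(9729*(7 - 2/3))) = -6/(((19/3)*(-207))*47) = -6/((-1311*47)) = -6/(-61617) = -6*(-1/61617) = 2/20539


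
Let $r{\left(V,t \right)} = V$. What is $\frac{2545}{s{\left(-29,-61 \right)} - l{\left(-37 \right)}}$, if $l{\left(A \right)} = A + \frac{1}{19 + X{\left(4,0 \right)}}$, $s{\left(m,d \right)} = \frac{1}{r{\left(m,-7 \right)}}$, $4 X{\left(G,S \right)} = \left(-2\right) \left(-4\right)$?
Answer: $\frac{1549905}{22483} \approx 68.937$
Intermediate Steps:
$X{\left(G,S \right)} = 2$ ($X{\left(G,S \right)} = \frac{\left(-2\right) \left(-4\right)}{4} = \frac{1}{4} \cdot 8 = 2$)
$s{\left(m,d \right)} = \frac{1}{m}$
$l{\left(A \right)} = \frac{1}{21} + A$ ($l{\left(A \right)} = A + \frac{1}{19 + 2} = A + \frac{1}{21} = \frac{1}{21} + A$)
$\frac{2545}{s{\left(-29,-61 \right)} - l{\left(-37 \right)}} = \frac{2545}{\frac{1}{-29} - \left(\frac{1}{21} - 37\right)} = \frac{2545}{- \frac{1}{29} - - \frac{776}{21}} = \frac{2545}{- \frac{1}{29} + \frac{776}{21}} = \frac{2545}{\frac{22483}{609}} = 2545 \cdot \frac{609}{22483} = \frac{1549905}{22483}$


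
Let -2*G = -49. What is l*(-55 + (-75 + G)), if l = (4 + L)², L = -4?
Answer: 0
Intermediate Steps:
G = 49/2 (G = -½*(-49) = 49/2 ≈ 24.500)
l = 0 (l = (4 - 4)² = 0² = 0)
l*(-55 + (-75 + G)) = 0*(-55 + (-75 + 49/2)) = 0*(-55 - 101/2) = 0*(-211/2) = 0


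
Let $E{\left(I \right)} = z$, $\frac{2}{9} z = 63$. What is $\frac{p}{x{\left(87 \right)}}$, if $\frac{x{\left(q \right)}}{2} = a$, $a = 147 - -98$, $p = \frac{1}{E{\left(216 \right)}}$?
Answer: $\frac{1}{138915} \approx 7.1986 \cdot 10^{-6}$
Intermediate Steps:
$z = \frac{567}{2}$ ($z = \frac{9}{2} \cdot 63 = \frac{567}{2} \approx 283.5$)
$E{\left(I \right)} = \frac{567}{2}$
$p = \frac{2}{567}$ ($p = \frac{1}{\frac{567}{2}} = \frac{2}{567} \approx 0.0035273$)
$a = 245$ ($a = 147 + 98 = 245$)
$x{\left(q \right)} = 490$ ($x{\left(q \right)} = 2 \cdot 245 = 490$)
$\frac{p}{x{\left(87 \right)}} = \frac{2}{567 \cdot 490} = \frac{2}{567} \cdot \frac{1}{490} = \frac{1}{138915}$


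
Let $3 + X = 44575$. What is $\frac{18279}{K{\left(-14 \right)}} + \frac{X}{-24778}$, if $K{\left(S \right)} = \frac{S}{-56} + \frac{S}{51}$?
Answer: $- \frac{46197651754}{61945} \approx -7.4579 \cdot 10^{5}$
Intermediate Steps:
$K{\left(S \right)} = \frac{5 S}{2856}$ ($K{\left(S \right)} = S \left(- \frac{1}{56}\right) + S \frac{1}{51} = - \frac{S}{56} + \frac{S}{51} = \frac{5 S}{2856}$)
$X = 44572$ ($X = -3 + 44575 = 44572$)
$\frac{18279}{K{\left(-14 \right)}} + \frac{X}{-24778} = \frac{18279}{\frac{5}{2856} \left(-14\right)} + \frac{44572}{-24778} = \frac{18279}{- \frac{5}{204}} + 44572 \left(- \frac{1}{24778}\right) = 18279 \left(- \frac{204}{5}\right) - \frac{22286}{12389} = - \frac{3728916}{5} - \frac{22286}{12389} = - \frac{46197651754}{61945}$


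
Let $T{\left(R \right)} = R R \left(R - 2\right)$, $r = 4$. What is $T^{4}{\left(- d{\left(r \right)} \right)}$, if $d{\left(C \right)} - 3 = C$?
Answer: $37822859361$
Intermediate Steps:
$d{\left(C \right)} = 3 + C$
$T{\left(R \right)} = R^{2} \left(-2 + R\right)$
$T^{4}{\left(- d{\left(r \right)} \right)} = \left(\left(- (3 + 4)\right)^{2} \left(-2 - \left(3 + 4\right)\right)\right)^{4} = \left(\left(\left(-1\right) 7\right)^{2} \left(-2 - 7\right)\right)^{4} = \left(\left(-7\right)^{2} \left(-2 - 7\right)\right)^{4} = \left(49 \left(-9\right)\right)^{4} = \left(-441\right)^{4} = 37822859361$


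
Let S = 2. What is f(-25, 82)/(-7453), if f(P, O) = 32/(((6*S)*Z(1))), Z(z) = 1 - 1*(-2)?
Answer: -8/67077 ≈ -0.00011927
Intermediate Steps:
Z(z) = 3 (Z(z) = 1 + 2 = 3)
f(P, O) = 8/9 (f(P, O) = 32/(((6*2)*3)) = 32/((12*3)) = 32/36 = 32*(1/36) = 8/9)
f(-25, 82)/(-7453) = (8/9)/(-7453) = (8/9)*(-1/7453) = -8/67077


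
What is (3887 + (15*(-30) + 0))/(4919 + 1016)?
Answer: 3437/5935 ≈ 0.57911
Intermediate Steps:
(3887 + (15*(-30) + 0))/(4919 + 1016) = (3887 + (-450 + 0))/5935 = (3887 - 450)*(1/5935) = 3437*(1/5935) = 3437/5935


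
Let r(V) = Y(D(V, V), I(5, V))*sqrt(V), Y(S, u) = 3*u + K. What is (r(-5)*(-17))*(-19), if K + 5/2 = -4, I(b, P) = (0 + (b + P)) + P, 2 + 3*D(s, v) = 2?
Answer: -13889*I*sqrt(5)/2 ≈ -15528.0*I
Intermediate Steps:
D(s, v) = 0 (D(s, v) = -2/3 + (1/3)*2 = -2/3 + 2/3 = 0)
I(b, P) = b + 2*P (I(b, P) = (0 + (P + b)) + P = (P + b) + P = b + 2*P)
K = -13/2 (K = -5/2 - 4 = -13/2 ≈ -6.5000)
Y(S, u) = -13/2 + 3*u (Y(S, u) = 3*u - 13/2 = -13/2 + 3*u)
r(V) = sqrt(V)*(17/2 + 6*V) (r(V) = (-13/2 + 3*(5 + 2*V))*sqrt(V) = (-13/2 + (15 + 6*V))*sqrt(V) = (17/2 + 6*V)*sqrt(V) = sqrt(V)*(17/2 + 6*V))
(r(-5)*(-17))*(-19) = ((sqrt(-5)*(17 + 12*(-5))/2)*(-17))*(-19) = (((I*sqrt(5))*(17 - 60)/2)*(-17))*(-19) = (((1/2)*(I*sqrt(5))*(-43))*(-17))*(-19) = (-43*I*sqrt(5)/2*(-17))*(-19) = (731*I*sqrt(5)/2)*(-19) = -13889*I*sqrt(5)/2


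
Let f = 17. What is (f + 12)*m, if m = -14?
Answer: -406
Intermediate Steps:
(f + 12)*m = (17 + 12)*(-14) = 29*(-14) = -406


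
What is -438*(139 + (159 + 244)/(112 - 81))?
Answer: -66576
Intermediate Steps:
-438*(139 + (159 + 244)/(112 - 81)) = -438*(139 + 403/31) = -438*(139 + 403*(1/31)) = -438*(139 + 13) = -438*152 = -66576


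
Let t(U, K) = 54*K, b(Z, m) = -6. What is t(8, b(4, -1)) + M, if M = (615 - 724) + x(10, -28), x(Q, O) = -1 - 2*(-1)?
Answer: -432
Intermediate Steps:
x(Q, O) = 1 (x(Q, O) = -1 + 2 = 1)
M = -108 (M = (615 - 724) + 1 = -109 + 1 = -108)
t(8, b(4, -1)) + M = 54*(-6) - 108 = -324 - 108 = -432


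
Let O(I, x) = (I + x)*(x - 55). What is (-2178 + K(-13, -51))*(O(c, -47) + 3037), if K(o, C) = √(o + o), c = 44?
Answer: -7281054 + 3343*I*√26 ≈ -7.2811e+6 + 17046.0*I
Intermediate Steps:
K(o, C) = √2*√o (K(o, C) = √(2*o) = √2*√o)
O(I, x) = (-55 + x)*(I + x) (O(I, x) = (I + x)*(-55 + x) = (-55 + x)*(I + x))
(-2178 + K(-13, -51))*(O(c, -47) + 3037) = (-2178 + √2*√(-13))*(((-47)² - 55*44 - 55*(-47) + 44*(-47)) + 3037) = (-2178 + √2*(I*√13))*((2209 - 2420 + 2585 - 2068) + 3037) = (-2178 + I*√26)*(306 + 3037) = (-2178 + I*√26)*3343 = -7281054 + 3343*I*√26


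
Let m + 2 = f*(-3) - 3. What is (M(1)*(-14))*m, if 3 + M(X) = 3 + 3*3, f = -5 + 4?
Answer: 252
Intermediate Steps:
f = -1
m = -2 (m = -2 + (-1*(-3) - 3) = -2 + (3 - 3) = -2 + 0 = -2)
M(X) = 9 (M(X) = -3 + (3 + 3*3) = -3 + (3 + 9) = -3 + 12 = 9)
(M(1)*(-14))*m = (9*(-14))*(-2) = -126*(-2) = 252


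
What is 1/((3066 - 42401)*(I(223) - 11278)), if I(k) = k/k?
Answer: 1/443580795 ≈ 2.2544e-9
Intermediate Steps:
I(k) = 1
1/((3066 - 42401)*(I(223) - 11278)) = 1/((3066 - 42401)*(1 - 11278)) = 1/(-39335*(-11277)) = 1/443580795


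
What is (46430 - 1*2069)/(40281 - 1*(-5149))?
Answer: 44361/45430 ≈ 0.97647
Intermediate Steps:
(46430 - 1*2069)/(40281 - 1*(-5149)) = (46430 - 2069)/(40281 + 5149) = 44361/45430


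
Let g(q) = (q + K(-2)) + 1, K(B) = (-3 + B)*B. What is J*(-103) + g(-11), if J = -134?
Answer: 13802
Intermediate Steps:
K(B) = B*(-3 + B)
g(q) = 11 + q (g(q) = (q - 2*(-3 - 2)) + 1 = (q - 2*(-5)) + 1 = (q + 10) + 1 = (10 + q) + 1 = 11 + q)
J*(-103) + g(-11) = -134*(-103) + (11 - 11) = 13802 + 0 = 13802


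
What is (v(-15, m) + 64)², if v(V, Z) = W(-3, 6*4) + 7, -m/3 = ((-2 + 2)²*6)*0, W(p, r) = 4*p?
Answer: 3481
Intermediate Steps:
m = 0 (m = -3*(-2 + 2)²*6*0 = -3*0²*6*0 = -3*0*6*0 = -0*0 = -3*0 = 0)
v(V, Z) = -5 (v(V, Z) = 4*(-3) + 7 = -12 + 7 = -5)
(v(-15, m) + 64)² = (-5 + 64)² = 59² = 3481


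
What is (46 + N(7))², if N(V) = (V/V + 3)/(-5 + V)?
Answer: 2304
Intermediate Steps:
N(V) = 4/(-5 + V) (N(V) = (1 + 3)/(-5 + V) = 4/(-5 + V))
(46 + N(7))² = (46 + 4/(-5 + 7))² = (46 + 4/2)² = (46 + 4*(½))² = (46 + 2)² = 48² = 2304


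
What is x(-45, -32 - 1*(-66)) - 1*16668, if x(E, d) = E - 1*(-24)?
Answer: -16689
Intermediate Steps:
x(E, d) = 24 + E (x(E, d) = E + 24 = 24 + E)
x(-45, -32 - 1*(-66)) - 1*16668 = (24 - 45) - 1*16668 = -21 - 16668 = -16689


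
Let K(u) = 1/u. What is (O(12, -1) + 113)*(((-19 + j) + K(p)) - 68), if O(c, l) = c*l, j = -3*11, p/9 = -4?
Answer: -436421/36 ≈ -12123.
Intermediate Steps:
p = -36 (p = 9*(-4) = -36)
j = -33
K(u) = 1/u
(O(12, -1) + 113)*(((-19 + j) + K(p)) - 68) = (12*(-1) + 113)*(((-19 - 33) + 1/(-36)) - 68) = (-12 + 113)*((-52 - 1/36) - 68) = 101*(-1873/36 - 68) = 101*(-4321/36) = -436421/36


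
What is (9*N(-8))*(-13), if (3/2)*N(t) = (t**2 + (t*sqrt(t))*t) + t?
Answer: -4368 - 9984*I*sqrt(2) ≈ -4368.0 - 14120.0*I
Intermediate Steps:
N(t) = 2*t/3 + 2*t**2/3 + 2*t**(5/2)/3 (N(t) = 2*((t**2 + (t*sqrt(t))*t) + t)/3 = 2*((t**2 + t**(3/2)*t) + t)/3 = 2*((t**2 + t**(5/2)) + t)/3 = 2*(t + t**2 + t**(5/2))/3 = 2*t/3 + 2*t**2/3 + 2*t**(5/2)/3)
(9*N(-8))*(-13) = (9*((2/3)*(-8) + (2/3)*(-8)**2 + 2*(-8)**(5/2)/3))*(-13) = (9*(-16/3 + (2/3)*64 + 2*(128*I*sqrt(2))/3))*(-13) = (9*(-16/3 + 128/3 + 256*I*sqrt(2)/3))*(-13) = (9*(112/3 + 256*I*sqrt(2)/3))*(-13) = (336 + 768*I*sqrt(2))*(-13) = -4368 - 9984*I*sqrt(2)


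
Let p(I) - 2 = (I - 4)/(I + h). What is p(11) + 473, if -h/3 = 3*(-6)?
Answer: 30882/65 ≈ 475.11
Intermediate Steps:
h = 54 (h = -9*(-6) = -3*(-18) = 54)
p(I) = 2 + (-4 + I)/(54 + I) (p(I) = 2 + (I - 4)/(I + 54) = 2 + (-4 + I)/(54 + I))
p(11) + 473 = (104 + 3*11)/(54 + 11) + 473 = (104 + 33)/65 + 473 = (1/65)*137 + 473 = 137/65 + 473 = 30882/65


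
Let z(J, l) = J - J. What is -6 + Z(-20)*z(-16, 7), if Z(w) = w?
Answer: -6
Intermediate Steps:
z(J, l) = 0
-6 + Z(-20)*z(-16, 7) = -6 - 20*0 = -6 + 0 = -6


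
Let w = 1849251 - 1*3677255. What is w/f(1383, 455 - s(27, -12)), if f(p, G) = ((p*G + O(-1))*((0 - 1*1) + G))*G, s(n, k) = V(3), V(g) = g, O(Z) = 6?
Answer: -457001/31858092486 ≈ -1.4345e-5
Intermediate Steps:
s(n, k) = 3
w = -1828004 (w = 1849251 - 3677255 = -1828004)
f(p, G) = G*(-1 + G)*(6 + G*p) (f(p, G) = ((p*G + 6)*((0 - 1*1) + G))*G = ((G*p + 6)*((0 - 1) + G))*G = ((6 + G*p)*(-1 + G))*G = ((-1 + G)*(6 + G*p))*G = G*(-1 + G)*(6 + G*p))
w/f(1383, 455 - s(27, -12)) = -1828004*1/((455 - 1*3)*(-6 + 6*(455 - 1*3) + 1383*(455 - 1*3)² - 1*(455 - 1*3)*1383)) = -1828004*1/((455 - 3)*(-6 + 6*(455 - 3) + 1383*(455 - 3)² - 1*(455 - 3)*1383)) = -1828004*1/(452*(-6 + 6*452 + 1383*452² - 1*452*1383)) = -1828004*1/(452*(-6 + 2712 + 1383*204304 - 625116)) = -1828004*1/(452*(-6 + 2712 + 282552432 - 625116)) = -1828004/(452*281930022) = -1828004/127432369944 = -1828004*1/127432369944 = -457001/31858092486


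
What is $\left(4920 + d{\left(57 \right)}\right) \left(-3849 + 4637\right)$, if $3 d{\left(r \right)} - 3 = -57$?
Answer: $3862776$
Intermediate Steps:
$d{\left(r \right)} = -18$ ($d{\left(r \right)} = 1 + \frac{1}{3} \left(-57\right) = 1 - 19 = -18$)
$\left(4920 + d{\left(57 \right)}\right) \left(-3849 + 4637\right) = \left(4920 - 18\right) \left(-3849 + 4637\right) = 4902 \cdot 788 = 3862776$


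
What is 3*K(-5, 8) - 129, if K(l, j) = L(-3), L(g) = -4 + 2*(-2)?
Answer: -153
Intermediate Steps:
L(g) = -8 (L(g) = -4 - 4 = -8)
K(l, j) = -8
3*K(-5, 8) - 129 = 3*(-8) - 129 = -24 - 129 = -153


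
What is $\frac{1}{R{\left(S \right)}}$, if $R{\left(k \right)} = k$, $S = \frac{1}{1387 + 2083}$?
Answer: $3470$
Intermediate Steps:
$S = \frac{1}{3470} \approx 0.00028818$
$\frac{1}{R{\left(S \right)}} = \frac{1}{\frac{1}{3470}} = 3470$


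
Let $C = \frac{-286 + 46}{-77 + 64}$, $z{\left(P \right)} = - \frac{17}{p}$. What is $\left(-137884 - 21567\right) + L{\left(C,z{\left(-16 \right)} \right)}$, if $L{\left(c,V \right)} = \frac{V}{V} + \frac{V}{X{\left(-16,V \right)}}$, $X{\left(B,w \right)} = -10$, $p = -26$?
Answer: $- \frac{41457017}{260} \approx -1.5945 \cdot 10^{5}$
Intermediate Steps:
$z{\left(P \right)} = \frac{17}{26}$ ($z{\left(P \right)} = - \frac{17}{-26} = \left(-17\right) \left(- \frac{1}{26}\right) = \frac{17}{26}$)
$C = \frac{240}{13}$ ($C = - \frac{240}{-13} = \left(-240\right) \left(- \frac{1}{13}\right) = \frac{240}{13} \approx 18.462$)
$L{\left(c,V \right)} = 1 - \frac{V}{10}$ ($L{\left(c,V \right)} = \frac{V}{V} + \frac{V}{-10} = 1 + V \left(- \frac{1}{10}\right) = 1 - \frac{V}{10}$)
$\left(-137884 - 21567\right) + L{\left(C,z{\left(-16 \right)} \right)} = \left(-137884 - 21567\right) + \left(1 - \frac{17}{260}\right) = -159451 + \left(1 - \frac{17}{260}\right) = -159451 + \frac{243}{260} = - \frac{41457017}{260}$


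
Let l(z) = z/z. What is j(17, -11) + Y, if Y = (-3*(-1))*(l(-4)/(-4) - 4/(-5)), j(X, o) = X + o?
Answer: 153/20 ≈ 7.6500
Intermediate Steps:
l(z) = 1
Y = 33/20 (Y = (-3*(-1))*(1/(-4) - 4/(-5)) = 3*(1*(-¼) - 4*(-⅕)) = 3*(-¼ + ⅘) = 3*(11/20) = 33/20 ≈ 1.6500)
j(17, -11) + Y = (17 - 11) + 33/20 = 6 + 33/20 = 153/20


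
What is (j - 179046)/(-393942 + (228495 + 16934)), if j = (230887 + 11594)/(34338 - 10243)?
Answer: 4313870889/3578420735 ≈ 1.2055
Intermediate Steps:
j = 242481/24095 ≈ 10.064
(j - 179046)/(-393942 + (228495 + 16934)) = (242481/24095 - 179046)/(-393942 + (228495 + 16934)) = -4313870889/(24095*(-393942 + 245429)) = -4313870889/24095/(-148513) = -4313870889/24095*(-1/148513) = 4313870889/3578420735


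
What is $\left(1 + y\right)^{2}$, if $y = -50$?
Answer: $2401$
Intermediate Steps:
$\left(1 + y\right)^{2} = \left(1 - 50\right)^{2} = \left(-49\right)^{2} = 2401$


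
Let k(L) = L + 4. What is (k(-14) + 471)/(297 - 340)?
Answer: -461/43 ≈ -10.721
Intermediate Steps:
k(L) = 4 + L
(k(-14) + 471)/(297 - 340) = ((4 - 14) + 471)/(297 - 340) = (-10 + 471)/(-43) = 461*(-1/43) = -461/43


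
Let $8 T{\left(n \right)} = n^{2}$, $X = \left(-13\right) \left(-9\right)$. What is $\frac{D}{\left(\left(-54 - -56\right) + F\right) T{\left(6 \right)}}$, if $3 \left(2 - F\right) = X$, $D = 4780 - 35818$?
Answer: $\frac{2956}{15} \approx 197.07$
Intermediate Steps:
$X = 117$
$D = -31038$
$F = -37$ ($F = 2 - 39 = -37$)
$T{\left(n \right)} = \frac{n^{2}}{8}$
$\frac{D}{\left(\left(-54 - -56\right) + F\right) T{\left(6 \right)}} = - \frac{31038}{\left(\left(-54 - -56\right) - 37\right) \frac{6^{2}}{8}} = - \frac{31038}{\left(\left(-54 + 56\right) - 37\right) \frac{1}{8} \cdot 36} = - \frac{31038}{\left(2 - 37\right) \frac{9}{2}} = - \frac{31038}{\left(-35\right) \frac{9}{2}} = - \frac{31038}{- \frac{315}{2}} = \left(-31038\right) \left(- \frac{2}{315}\right) = \frac{2956}{15}$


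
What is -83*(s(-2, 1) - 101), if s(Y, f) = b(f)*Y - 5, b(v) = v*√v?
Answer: 8964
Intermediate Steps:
b(v) = v^(3/2)
s(Y, f) = -5 + Y*f^(3/2) (s(Y, f) = f^(3/2)*Y - 5 = Y*f^(3/2) - 5 = -5 + Y*f^(3/2))
-83*(s(-2, 1) - 101) = -83*((-5 - 2*1^(3/2)) - 101) = -83*((-5 - 2*1) - 101) = -83*((-5 - 2) - 101) = -83*(-7 - 101) = -83*(-108) = 8964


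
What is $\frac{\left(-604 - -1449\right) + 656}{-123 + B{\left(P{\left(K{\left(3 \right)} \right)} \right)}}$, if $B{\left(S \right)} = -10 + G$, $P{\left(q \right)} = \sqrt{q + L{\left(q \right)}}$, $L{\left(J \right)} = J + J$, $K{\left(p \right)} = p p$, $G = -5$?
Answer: $- \frac{1501}{138} \approx -10.877$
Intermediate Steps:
$K{\left(p \right)} = p^{2}$
$L{\left(J \right)} = 2 J$
$P{\left(q \right)} = \sqrt{3} \sqrt{q}$ ($P{\left(q \right)} = \sqrt{q + 2 q} = \sqrt{3 q} = \sqrt{3} \sqrt{q}$)
$B{\left(S \right)} = -15$ ($B{\left(S \right)} = -10 - 5 = -15$)
$\frac{\left(-604 - -1449\right) + 656}{-123 + B{\left(P{\left(K{\left(3 \right)} \right)} \right)}} = \frac{\left(-604 - -1449\right) + 656}{-123 - 15} = \frac{\left(-604 + 1449\right) + 656}{-138} = \left(845 + 656\right) \left(- \frac{1}{138}\right) = 1501 \left(- \frac{1}{138}\right) = - \frac{1501}{138}$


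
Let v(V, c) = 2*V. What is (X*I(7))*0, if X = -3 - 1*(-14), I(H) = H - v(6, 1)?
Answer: 0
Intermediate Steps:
I(H) = -12 + H (I(H) = H - 2*6 = H - 1*12 = H - 12 = -12 + H)
X = 11 (X = -3 + 14 = 11)
(X*I(7))*0 = (11*(-12 + 7))*0 = (11*(-5))*0 = -55*0 = 0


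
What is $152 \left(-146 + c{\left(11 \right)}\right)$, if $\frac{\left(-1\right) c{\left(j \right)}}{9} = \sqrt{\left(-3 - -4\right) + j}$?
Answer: $-22192 - 2736 \sqrt{3} \approx -26931.0$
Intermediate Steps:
$c{\left(j \right)} = - 9 \sqrt{1 + j}$ ($c{\left(j \right)} = - 9 \sqrt{\left(-3 - -4\right) + j} = - 9 \sqrt{\left(-3 + 4\right) + j} = - 9 \sqrt{1 + j}$)
$152 \left(-146 + c{\left(11 \right)}\right) = 152 \left(-146 - 9 \sqrt{1 + 11}\right) = 152 \left(-146 - 9 \sqrt{12}\right) = 152 \left(-146 - 9 \cdot 2 \sqrt{3}\right) = 152 \left(-146 - 18 \sqrt{3}\right) = -22192 - 2736 \sqrt{3}$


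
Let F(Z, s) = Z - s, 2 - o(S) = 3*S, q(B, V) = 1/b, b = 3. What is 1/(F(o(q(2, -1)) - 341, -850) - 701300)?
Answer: -1/700790 ≈ -1.4270e-6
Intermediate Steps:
q(B, V) = 1/3
o(S) = 2 - 3*S
1/(F(o(q(2, -1)) - 341, -850) - 701300) = 1/((((2 - 3*1/3) - 341) - 1*(-850)) - 701300) = 1/((((2 - 1) - 341) + 850) - 701300) = 1/(((1 - 341) + 850) - 701300) = 1/((-340 + 850) - 701300) = 1/(510 - 701300) = 1/(-700790) = -1/700790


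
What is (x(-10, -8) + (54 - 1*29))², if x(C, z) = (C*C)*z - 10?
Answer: 616225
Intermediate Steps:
x(C, z) = -10 + z*C² (x(C, z) = C²*z - 10 = z*C² - 10 = -10 + z*C²)
(x(-10, -8) + (54 - 1*29))² = ((-10 - 8*(-10)²) + (54 - 1*29))² = ((-10 - 8*100) + (54 - 29))² = ((-10 - 800) + 25)² = (-810 + 25)² = (-785)² = 616225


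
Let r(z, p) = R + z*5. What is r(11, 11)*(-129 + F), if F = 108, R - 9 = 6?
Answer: -1470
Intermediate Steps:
R = 15 (R = 9 + 6 = 15)
r(z, p) = 15 + 5*z (r(z, p) = 15 + z*5 = 15 + 5*z)
r(11, 11)*(-129 + F) = (15 + 5*11)*(-129 + 108) = (15 + 55)*(-21) = 70*(-21) = -1470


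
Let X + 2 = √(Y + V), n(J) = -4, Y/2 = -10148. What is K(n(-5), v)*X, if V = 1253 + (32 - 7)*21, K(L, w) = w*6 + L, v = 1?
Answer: -4 + 2*I*√18518 ≈ -4.0 + 272.16*I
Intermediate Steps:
Y = -20296 (Y = 2*(-10148) = -20296)
K(L, w) = L + 6*w (K(L, w) = 6*w + L = L + 6*w)
V = 1778 (V = 1253 + 25*21 = 1253 + 525 = 1778)
X = -2 + I*√18518 (X = -2 + √(-20296 + 1778) = -2 + √(-18518) = -2 + I*√18518 ≈ -2.0 + 136.08*I)
K(n(-5), v)*X = (-4 + 6*1)*(-2 + I*√18518) = (-4 + 6)*(-2 + I*√18518) = 2*(-2 + I*√18518) = -4 + 2*I*√18518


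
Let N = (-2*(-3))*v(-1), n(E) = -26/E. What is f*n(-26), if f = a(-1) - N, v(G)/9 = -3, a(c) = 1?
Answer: 163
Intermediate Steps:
v(G) = -27 (v(G) = 9*(-3) = -27)
N = -162 (N = -2*(-3)*(-27) = 6*(-27) = -162)
f = 163 (f = 1 - 1*(-162) = 1 + 162 = 163)
f*n(-26) = 163*(-26/(-26)) = 163*(-26*(-1/26)) = 163*1 = 163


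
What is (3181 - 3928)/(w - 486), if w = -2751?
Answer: 3/13 ≈ 0.23077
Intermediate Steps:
(3181 - 3928)/(w - 486) = (3181 - 3928)/(-2751 - 486) = -747/(-3237) = -747*(-1/3237) = 3/13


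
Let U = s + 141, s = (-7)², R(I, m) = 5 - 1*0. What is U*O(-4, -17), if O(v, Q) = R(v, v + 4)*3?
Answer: 2850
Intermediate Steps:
R(I, m) = 5 (R(I, m) = 5 + 0 = 5)
s = 49
U = 190 (U = 49 + 141 = 190)
O(v, Q) = 15 (O(v, Q) = 5*3 = 15)
U*O(-4, -17) = 190*15 = 2850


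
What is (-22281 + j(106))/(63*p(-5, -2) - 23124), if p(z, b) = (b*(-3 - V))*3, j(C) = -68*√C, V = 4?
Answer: 7427/6826 + 34*√106/10239 ≈ 1.1222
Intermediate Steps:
p(z, b) = -21*b (p(z, b) = (b*(-3 - 1*4))*3 = (b*(-3 - 4))*3 = (b*(-7))*3 = -7*b*3 = -21*b)
(-22281 + j(106))/(63*p(-5, -2) - 23124) = (-22281 - 68*√106)/(63*(-21*(-2)) - 23124) = (-22281 - 68*√106)/(63*42 - 23124) = (-22281 - 68*√106)/(2646 - 23124) = (-22281 - 68*√106)/(-20478) = (-22281 - 68*√106)*(-1/20478) = 7427/6826 + 34*√106/10239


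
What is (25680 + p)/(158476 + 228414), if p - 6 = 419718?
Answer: 222702/193445 ≈ 1.1512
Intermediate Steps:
p = 419724 (p = 6 + 419718 = 419724)
(25680 + p)/(158476 + 228414) = (25680 + 419724)/(158476 + 228414) = 445404/386890 = 445404*(1/386890) = 222702/193445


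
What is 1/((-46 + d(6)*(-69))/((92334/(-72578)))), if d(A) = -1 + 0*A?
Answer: -4197/75877 ≈ -0.055313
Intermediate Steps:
d(A) = -1 (d(A) = -1 + 0 = -1)
1/((-46 + d(6)*(-69))/((92334/(-72578)))) = 1/((-46 - 1*(-69))/((92334/(-72578)))) = 1/((-46 + 69)/((92334*(-1/72578)))) = 1/(23/(-4197/3299)) = 1/(23*(-3299/4197)) = 1/(-75877/4197) = -4197/75877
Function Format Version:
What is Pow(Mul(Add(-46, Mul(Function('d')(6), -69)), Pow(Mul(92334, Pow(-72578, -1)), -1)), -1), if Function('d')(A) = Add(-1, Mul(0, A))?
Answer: Rational(-4197, 75877) ≈ -0.055313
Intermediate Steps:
Function('d')(A) = -1 (Function('d')(A) = Add(-1, 0) = -1)
Pow(Mul(Add(-46, Mul(Function('d')(6), -69)), Pow(Mul(92334, Pow(-72578, -1)), -1)), -1) = Pow(Mul(Add(-46, Mul(-1, -69)), Pow(Mul(92334, Pow(-72578, -1)), -1)), -1) = Pow(Mul(Add(-46, 69), Pow(Mul(92334, Rational(-1, 72578)), -1)), -1) = Pow(Mul(23, Pow(Rational(-4197, 3299), -1)), -1) = Pow(Mul(23, Rational(-3299, 4197)), -1) = Pow(Rational(-75877, 4197), -1) = Rational(-4197, 75877)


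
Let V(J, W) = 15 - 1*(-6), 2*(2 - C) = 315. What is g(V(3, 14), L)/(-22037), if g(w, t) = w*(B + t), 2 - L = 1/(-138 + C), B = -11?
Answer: 110901/12935719 ≈ 0.0085732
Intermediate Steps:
C = -311/2 (C = 2 - ½*315 = 2 - 315/2 = -311/2 ≈ -155.50)
L = 1176/587 (L = 2 - 1/(-138 - 311/2) = 2 - 1/(-587/2) = 2 - 1*(-2/587) = 2 + 2/587 = 1176/587 ≈ 2.0034)
V(J, W) = 21 (V(J, W) = 15 + 6 = 21)
g(w, t) = w*(-11 + t)
g(V(3, 14), L)/(-22037) = (21*(-11 + 1176/587))/(-22037) = (21*(-5281/587))*(-1/22037) = -110901/587*(-1/22037) = 110901/12935719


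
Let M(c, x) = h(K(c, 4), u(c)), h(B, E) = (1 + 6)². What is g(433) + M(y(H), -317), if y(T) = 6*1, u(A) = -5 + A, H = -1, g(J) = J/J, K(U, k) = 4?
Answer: 50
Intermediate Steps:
g(J) = 1
h(B, E) = 49 (h(B, E) = 7² = 49)
y(T) = 6
M(c, x) = 49
g(433) + M(y(H), -317) = 1 + 49 = 50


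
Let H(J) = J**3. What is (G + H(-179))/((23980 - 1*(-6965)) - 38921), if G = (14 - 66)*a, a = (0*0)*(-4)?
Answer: 5735339/7976 ≈ 719.07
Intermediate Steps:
a = 0 (a = 0*(-4) = 0)
G = 0 (G = (14 - 66)*0 = -52*0 = 0)
(G + H(-179))/((23980 - 1*(-6965)) - 38921) = (0 + (-179)**3)/((23980 - 1*(-6965)) - 38921) = (0 - 5735339)/((23980 + 6965) - 38921) = -5735339/(30945 - 38921) = -5735339/(-7976) = -5735339*(-1/7976) = 5735339/7976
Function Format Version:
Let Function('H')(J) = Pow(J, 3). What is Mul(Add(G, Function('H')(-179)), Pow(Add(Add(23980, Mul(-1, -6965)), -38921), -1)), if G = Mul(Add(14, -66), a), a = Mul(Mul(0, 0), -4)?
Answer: Rational(5735339, 7976) ≈ 719.07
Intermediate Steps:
a = 0 (a = Mul(0, -4) = 0)
G = 0 (G = Mul(Add(14, -66), 0) = Mul(-52, 0) = 0)
Mul(Add(G, Function('H')(-179)), Pow(Add(Add(23980, Mul(-1, -6965)), -38921), -1)) = Mul(Add(0, Pow(-179, 3)), Pow(Add(Add(23980, Mul(-1, -6965)), -38921), -1)) = Mul(Add(0, -5735339), Pow(Add(Add(23980, 6965), -38921), -1)) = Mul(-5735339, Pow(Add(30945, -38921), -1)) = Mul(-5735339, Pow(-7976, -1)) = Mul(-5735339, Rational(-1, 7976)) = Rational(5735339, 7976)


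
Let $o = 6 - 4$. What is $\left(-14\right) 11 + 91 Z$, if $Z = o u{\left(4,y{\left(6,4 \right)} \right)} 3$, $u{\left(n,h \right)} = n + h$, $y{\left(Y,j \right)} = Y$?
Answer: $5306$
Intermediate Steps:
$u{\left(n,h \right)} = h + n$
$o = 2$ ($o = 6 - 4 = 2$)
$Z = 60$ ($Z = 2 \left(6 + 4\right) 3 = 2 \cdot 10 \cdot 3 = 20 \cdot 3 = 60$)
$\left(-14\right) 11 + 91 Z = \left(-14\right) 11 + 91 \cdot 60 = -154 + 5460 = 5306$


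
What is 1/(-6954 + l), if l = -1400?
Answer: -1/8354 ≈ -0.00011970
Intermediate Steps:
1/(-6954 + l) = 1/(-6954 - 1400) = 1/(-8354) = -1/8354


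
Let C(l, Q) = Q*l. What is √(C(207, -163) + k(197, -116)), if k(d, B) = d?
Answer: 2*I*√8386 ≈ 183.15*I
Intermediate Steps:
√(C(207, -163) + k(197, -116)) = √(-163*207 + 197) = √(-33741 + 197) = √(-33544) = 2*I*√8386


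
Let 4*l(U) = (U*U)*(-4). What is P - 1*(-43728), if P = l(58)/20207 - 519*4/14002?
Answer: 6186120957466/141469207 ≈ 43728.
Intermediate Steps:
l(U) = -U² (l(U) = ((U*U)*(-4))/4 = (U²*(-4))/4 = (-4*U²)/4 = -U²)
P = -44526230/141469207 (P = -1*58²/20207 - 519*4/14002 = -1*3364*(1/20207) - 2076*1/14002 = -3364*1/20207 - 1038/7001 = -3364/20207 - 1038/7001 = -44526230/141469207 ≈ -0.31474)
P - 1*(-43728) = -44526230/141469207 - 1*(-43728) = -44526230/141469207 + 43728 = 6186120957466/141469207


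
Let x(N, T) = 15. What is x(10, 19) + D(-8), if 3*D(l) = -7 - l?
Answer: 46/3 ≈ 15.333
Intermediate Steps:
D(l) = -7/3 - l/3 (D(l) = (-7 - l)/3 = -7/3 - l/3)
x(10, 19) + D(-8) = 15 + (-7/3 - ⅓*(-8)) = 15 + (-7/3 + 8/3) = 15 + ⅓ = 46/3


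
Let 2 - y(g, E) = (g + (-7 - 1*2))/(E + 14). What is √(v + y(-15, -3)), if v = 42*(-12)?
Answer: I*√60478/11 ≈ 22.357*I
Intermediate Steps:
v = -504
y(g, E) = 2 - (-9 + g)/(14 + E) (y(g, E) = 2 - (g + (-7 - 1*2))/(E + 14) = 2 - (g + (-7 - 2))/(14 + E) = 2 - (g - 9)/(14 + E) = 2 - (-9 + g)/(14 + E))
√(v + y(-15, -3)) = √(-504 + (37 - 1*(-15) + 2*(-3))/(14 - 3)) = √(-504 + (37 + 15 - 6)/11) = √(-504 + (1/11)*46) = √(-504 + 46/11) = √(-5498/11) = I*√60478/11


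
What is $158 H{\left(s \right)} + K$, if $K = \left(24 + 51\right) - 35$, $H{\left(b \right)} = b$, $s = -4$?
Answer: $-592$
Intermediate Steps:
$K = 40$ ($K = 75 - 35 = 40$)
$158 H{\left(s \right)} + K = 158 \left(-4\right) + 40 = -632 + 40 = -592$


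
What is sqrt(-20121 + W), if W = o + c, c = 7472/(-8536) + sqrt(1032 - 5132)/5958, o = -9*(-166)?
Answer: sqrt(-20911763518393869 + 1884199295*I*sqrt(41))/1059531 ≈ 3.9371e-5 + 136.48*I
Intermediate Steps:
o = 1494
c = -934/1067 + 5*I*sqrt(41)/2979 (c = 7472*(-1/8536) + sqrt(-4100)*(1/5958) = -934/1067 + (10*I*sqrt(41))*(1/5958) = -934/1067 + 5*I*sqrt(41)/2979 ≈ -0.87535 + 0.010747*I)
W = 1593164/1067 + 5*I*sqrt(41)/2979 (W = 1494 + (-934/1067 + 5*I*sqrt(41)/2979) = 1593164/1067 + 5*I*sqrt(41)/2979 ≈ 1493.1 + 0.010747*I)
sqrt(-20121 + W) = sqrt(-20121 + (1593164/1067 + 5*I*sqrt(41)/2979)) = sqrt(-19875943/1067 + 5*I*sqrt(41)/2979)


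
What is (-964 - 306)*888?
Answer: -1127760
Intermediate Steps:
(-964 - 306)*888 = -1270*888 = -1127760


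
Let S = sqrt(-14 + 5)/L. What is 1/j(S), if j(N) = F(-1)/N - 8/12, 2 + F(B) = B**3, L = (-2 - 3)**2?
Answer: -6/5629 - 225*I/5629 ≈ -0.0010659 - 0.039972*I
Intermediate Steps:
L = 25 (L = (-5)**2 = 25)
F(B) = -2 + B**3
S = 3*I/25 (S = sqrt(-14 + 5)/25 = sqrt(-9)*(1/25) = (3*I)*(1/25) = 3*I/25 ≈ 0.12*I)
j(N) = -2/3 - 3/N (j(N) = (-2 + (-1)**3)/N - 8/12 = (-2 - 1)/N - 8*1/12 = -3/N - 2/3 = -2/3 - 3/N)
1/j(S) = 1/(-2/3 - 3*(-25*I/3)) = 1/(-2/3 - (-25)*I) = 1/(-2/3 + 25*I) = 9*(-2/3 - 25*I)/5629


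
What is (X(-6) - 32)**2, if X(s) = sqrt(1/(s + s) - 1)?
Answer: (192 - I*sqrt(39))**2/36 ≈ 1022.9 - 66.613*I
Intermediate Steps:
X(s) = sqrt(-1 + 1/(2*s)) (X(s) = sqrt(1/(2*s) - 1) = sqrt(-1 + 1/(2*s)))
(X(-6) - 32)**2 = (sqrt(-4 + 2/(-6))/2 - 32)**2 = (sqrt(-4 + 2*(-1/6))/2 - 32)**2 = (sqrt(-4 - 1/3)/2 - 32)**2 = (sqrt(-13/3)/2 - 32)**2 = ((I*sqrt(39)/3)/2 - 32)**2 = (I*sqrt(39)/6 - 32)**2 = (-32 + I*sqrt(39)/6)**2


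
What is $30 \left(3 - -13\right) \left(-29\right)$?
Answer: $-13920$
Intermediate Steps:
$30 \left(3 - -13\right) \left(-29\right) = 30 \left(3 + 13\right) \left(-29\right) = 30 \cdot 16 \left(-29\right) = 480 \left(-29\right) = -13920$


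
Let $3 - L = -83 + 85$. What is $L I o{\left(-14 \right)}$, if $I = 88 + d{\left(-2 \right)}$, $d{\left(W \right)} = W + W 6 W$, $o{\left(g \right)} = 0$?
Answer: $0$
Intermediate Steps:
$L = 1$ ($L = 3 - \left(-83 + 85\right) = 3 - 2 = 1$)
$d{\left(W \right)} = W + 6 W^{2}$ ($d{\left(W \right)} = W + 6 W W = W + 6 W^{2}$)
$I = 110$ ($I = 88 - 2 \left(1 + 6 \left(-2\right)\right) = 88 - 2 \left(1 - 12\right) = 88 - -22 = 88 + 22 = 110$)
$L I o{\left(-14 \right)} = 1 \cdot 110 \cdot 0 = 110 \cdot 0 = 0$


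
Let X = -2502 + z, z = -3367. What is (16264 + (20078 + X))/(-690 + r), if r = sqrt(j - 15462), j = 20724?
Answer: -3504395/78473 - 30473*sqrt(5262)/470838 ≈ -49.352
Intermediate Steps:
r = sqrt(5262) (r = sqrt(20724 - 15462) = sqrt(5262) ≈ 72.540)
X = -5869 (X = -2502 - 3367 = -5869)
(16264 + (20078 + X))/(-690 + r) = (16264 + (20078 - 5869))/(-690 + sqrt(5262)) = (16264 + 14209)/(-690 + sqrt(5262)) = 30473/(-690 + sqrt(5262))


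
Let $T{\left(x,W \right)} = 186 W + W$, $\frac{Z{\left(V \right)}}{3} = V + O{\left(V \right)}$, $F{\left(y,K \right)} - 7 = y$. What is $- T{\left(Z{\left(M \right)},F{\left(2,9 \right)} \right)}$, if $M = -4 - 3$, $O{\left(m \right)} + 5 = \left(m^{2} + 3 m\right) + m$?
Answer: $-1683$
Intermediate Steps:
$O{\left(m \right)} = -5 + m^{2} + 4 m$ ($O{\left(m \right)} = -5 + \left(\left(m^{2} + 3 m\right) + m\right) = -5 + \left(m^{2} + 4 m\right) = -5 + m^{2} + 4 m$)
$F{\left(y,K \right)} = 7 + y$
$M = -7$ ($M = -4 - 3 = -7$)
$Z{\left(V \right)} = -15 + 3 V^{2} + 15 V$ ($Z{\left(V \right)} = 3 \left(V + \left(-5 + V^{2} + 4 V\right)\right) = 3 \left(-5 + V^{2} + 5 V\right) = -15 + 3 V^{2} + 15 V$)
$T{\left(x,W \right)} = 187 W$
$- T{\left(Z{\left(M \right)},F{\left(2,9 \right)} \right)} = - 187 \left(7 + 2\right) = - 187 \cdot 9 = \left(-1\right) 1683 = -1683$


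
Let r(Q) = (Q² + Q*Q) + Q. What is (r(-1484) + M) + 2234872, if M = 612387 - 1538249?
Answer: 5712038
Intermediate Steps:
M = -925862
r(Q) = Q + 2*Q² (r(Q) = (Q² + Q²) + Q = 2*Q² + Q = Q + 2*Q²)
(r(-1484) + M) + 2234872 = (-1484*(1 + 2*(-1484)) - 925862) + 2234872 = (-1484*(1 - 2968) - 925862) + 2234872 = (-1484*(-2967) - 925862) + 2234872 = (4403028 - 925862) + 2234872 = 3477166 + 2234872 = 5712038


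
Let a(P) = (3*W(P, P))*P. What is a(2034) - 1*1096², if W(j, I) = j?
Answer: 11210252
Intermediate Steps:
a(P) = 3*P² (a(P) = (3*P)*P = 3*P²)
a(2034) - 1*1096² = 3*2034² - 1*1096² = 3*4137156 - 1*1201216 = 12411468 - 1201216 = 11210252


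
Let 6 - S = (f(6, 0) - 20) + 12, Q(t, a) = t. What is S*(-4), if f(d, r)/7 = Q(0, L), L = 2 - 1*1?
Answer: -56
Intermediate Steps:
L = 1 (L = 2 - 1 = 1)
f(d, r) = 0 (f(d, r) = 7*0 = 0)
S = 14 (S = 6 - ((0 - 20) + 12) = 6 - (-20 + 12) = 6 - 1*(-8) = 6 + 8 = 14)
S*(-4) = 14*(-4) = -56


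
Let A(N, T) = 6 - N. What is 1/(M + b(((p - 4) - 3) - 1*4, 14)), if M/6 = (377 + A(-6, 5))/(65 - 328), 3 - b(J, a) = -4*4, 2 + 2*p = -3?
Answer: 263/2663 ≈ 0.098761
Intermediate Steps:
p = -5/2 (p = -1 + (1/2)*(-3) = -1 - 3/2 = -5/2 ≈ -2.5000)
b(J, a) = 19 (b(J, a) = 3 - (-4)*4 = 3 - 1*(-16) = 3 + 16 = 19)
M = -2334/263 (M = 6*((377 + (6 - 1*(-6)))/(65 - 328)) = 6*((377 + (6 + 6))/(-263)) = 6*((377 + 12)*(-1/263)) = 6*(389*(-1/263)) = 6*(-389/263) = -2334/263 ≈ -8.8745)
1/(M + b(((p - 4) - 3) - 1*4, 14)) = 1/(-2334/263 + 19) = 1/(2663/263) = 263/2663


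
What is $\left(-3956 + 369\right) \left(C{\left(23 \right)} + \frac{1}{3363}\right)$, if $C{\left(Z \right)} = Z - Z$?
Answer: $- \frac{3587}{3363} \approx -1.0666$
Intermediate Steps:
$C{\left(Z \right)} = 0$
$\left(-3956 + 369\right) \left(C{\left(23 \right)} + \frac{1}{3363}\right) = \left(-3956 + 369\right) \left(0 + \frac{1}{3363}\right) = - 3587 \left(0 + \frac{1}{3363}\right) = \left(-3587\right) \frac{1}{3363} = - \frac{3587}{3363}$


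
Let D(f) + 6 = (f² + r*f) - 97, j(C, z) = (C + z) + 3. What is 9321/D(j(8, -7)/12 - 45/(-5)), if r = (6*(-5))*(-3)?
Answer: 83889/7417 ≈ 11.310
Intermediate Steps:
j(C, z) = 3 + C + z
r = 90 (r = -30*(-3) = 90)
D(f) = -103 + f² + 90*f (D(f) = -6 + ((f² + 90*f) - 97) = -6 + (-97 + f² + 90*f) = -103 + f² + 90*f)
9321/D(j(8, -7)/12 - 45/(-5)) = 9321/(-103 + ((3 + 8 - 7)/12 - 45/(-5))² + 90*((3 + 8 - 7)/12 - 45/(-5))) = 9321/(-103 + (4*(1/12) - 45*(-⅕))² + 90*(4*(1/12) - 45*(-⅕))) = 9321/(-103 + (⅓ + 9)² + 90*(⅓ + 9)) = 9321/(-103 + (28/3)² + 90*(28/3)) = 9321/(-103 + 784/9 + 840) = 9321/(7417/9) = 9321*(9/7417) = 83889/7417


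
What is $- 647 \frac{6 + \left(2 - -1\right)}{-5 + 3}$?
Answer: $\frac{5823}{2} \approx 2911.5$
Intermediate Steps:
$- 647 \frac{6 + \left(2 - -1\right)}{-5 + 3} = - 647 \frac{6 + \left(2 + 1\right)}{-2} = - 647 \left(6 + 3\right) \left(- \frac{1}{2}\right) = - 647 \cdot 9 \left(- \frac{1}{2}\right) = \left(-647\right) \left(- \frac{9}{2}\right) = \frac{5823}{2}$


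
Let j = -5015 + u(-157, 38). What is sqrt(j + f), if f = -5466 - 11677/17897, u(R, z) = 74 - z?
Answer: I*sqrt(3345769734274)/17897 ≈ 102.2*I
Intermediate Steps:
f = -97836679/17897 (f = -5466 - 11677/17897 = -97836679/17897 ≈ -5466.7)
j = -4979 (j = -5015 + (74 - 1*38) = -5015 + (74 - 38) = -5015 + 36 = -4979)
sqrt(j + f) = sqrt(-4979 - 97836679/17897) = sqrt(-186945842/17897) = I*sqrt(3345769734274)/17897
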